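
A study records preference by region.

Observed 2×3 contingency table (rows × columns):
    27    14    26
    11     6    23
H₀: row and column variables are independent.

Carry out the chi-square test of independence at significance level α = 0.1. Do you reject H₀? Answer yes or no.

reject H₀: no

Row totals [67, 40], col totals [38, 20, 49], n=107
χ² = (27−23.79)²/23.79 + (14−12.52)²/12.52 + (26−30.68)²/30.68 + (11−14.21)²/14.21 + (6−7.48)²/7.48 + (23−18.32)²/18.32 = 3.5323
df = 2
p-value (upper-tail) = 0.17099
At α=0.1: p ≥ α → fail to reject H₀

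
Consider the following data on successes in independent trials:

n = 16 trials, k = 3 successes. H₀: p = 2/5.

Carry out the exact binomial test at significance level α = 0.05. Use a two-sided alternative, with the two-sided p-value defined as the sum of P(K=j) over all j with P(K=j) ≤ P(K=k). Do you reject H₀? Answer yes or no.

reject H₀: no

Exact binomial: n=16, k=3, p₀=2/5=0.4000
P(X=j) = C(n,j)·p₀^j·(1−p₀)^(n−j); p = Σ P(X=j) over j with P(X=j) ≤ P(X=3)
p-value (two-sided) = 0.12347
At α=0.05: p ≥ α → fail to reject H₀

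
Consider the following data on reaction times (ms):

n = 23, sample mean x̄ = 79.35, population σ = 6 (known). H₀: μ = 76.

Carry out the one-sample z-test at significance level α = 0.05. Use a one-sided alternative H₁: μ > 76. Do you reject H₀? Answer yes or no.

SE = σ/√n = 6/√23 = 1.2511
z = (x̄−μ₀)/SE = (79.35−76)/1.2511 = 2.6777
p-value (one-sided, H₁ greater) = 0.00371
At α=0.05: p < α → reject H₀

reject H₀: yes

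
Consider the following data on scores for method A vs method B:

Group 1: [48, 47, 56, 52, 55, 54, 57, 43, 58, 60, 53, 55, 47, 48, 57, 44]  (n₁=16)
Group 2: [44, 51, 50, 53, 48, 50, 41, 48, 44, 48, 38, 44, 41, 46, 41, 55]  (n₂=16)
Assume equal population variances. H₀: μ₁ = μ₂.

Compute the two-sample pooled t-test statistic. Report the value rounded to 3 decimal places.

x̄₁=52.125, s₁=5.265, n₁=16
x̄₂=46.375, s₂=4.815, n₂=16
s_p² = [15·5.265² + 15·4.815²]/30 = 25.4500
SE = √(s_p²·(1/16+1/16)) = 1.7836
t = (52.125−46.375)/1.7836 = 3.2238
df = 30

test statistic = 3.224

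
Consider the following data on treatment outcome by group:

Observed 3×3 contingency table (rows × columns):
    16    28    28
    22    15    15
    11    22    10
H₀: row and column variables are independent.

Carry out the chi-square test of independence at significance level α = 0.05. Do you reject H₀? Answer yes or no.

reject H₀: yes

Row totals [72, 52, 43], col totals [49, 65, 53], n=167
χ² = (16−21.13)²/21.13 + (28−28.02)²/28.02 + (28−22.85)²/22.85 + (22−15.26)²/15.26 + (15−20.24)²/20.24 + (15−16.50)²/16.50 + (11−12.62)²/12.62 + (22−16.74)²/16.74 + (10−13.65)²/13.65 = 9.7141
df = 4
p-value (upper-tail) = 0.04553
At α=0.05: p < α → reject H₀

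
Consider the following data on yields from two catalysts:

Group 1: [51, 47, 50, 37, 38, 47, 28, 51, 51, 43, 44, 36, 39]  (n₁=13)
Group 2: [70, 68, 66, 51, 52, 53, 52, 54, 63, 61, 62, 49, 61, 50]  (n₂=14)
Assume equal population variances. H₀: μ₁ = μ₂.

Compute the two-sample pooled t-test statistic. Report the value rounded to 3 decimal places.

x̄₁=43.231, s₁=7.213, n₁=13
x̄₂=58.000, s₂=7.200, n₂=14
s_p² = [12·7.213² + 13·7.200²]/25 = 51.9323
SE = √(s_p²·(1/13+1/14)) = 2.7757
t = (43.231−58.000)/2.7757 = -5.3210
df = 25

test statistic = -5.321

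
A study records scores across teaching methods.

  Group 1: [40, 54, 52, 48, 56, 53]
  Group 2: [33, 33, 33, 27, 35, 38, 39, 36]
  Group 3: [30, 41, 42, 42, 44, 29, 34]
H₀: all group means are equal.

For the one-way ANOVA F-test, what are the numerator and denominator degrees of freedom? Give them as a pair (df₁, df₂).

k = 3 groups, N = 21 total
df = (k−1, N−k) = (3−1, 21−3) = (2, 18)

degrees of freedom = [2, 18]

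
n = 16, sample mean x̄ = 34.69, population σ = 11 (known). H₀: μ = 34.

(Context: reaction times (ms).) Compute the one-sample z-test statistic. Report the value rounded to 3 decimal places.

SE = σ/√n = 11/√16 = 2.7500
z = (x̄−μ₀)/SE = (34.69−34)/2.7500 = 0.2509

test statistic = 0.251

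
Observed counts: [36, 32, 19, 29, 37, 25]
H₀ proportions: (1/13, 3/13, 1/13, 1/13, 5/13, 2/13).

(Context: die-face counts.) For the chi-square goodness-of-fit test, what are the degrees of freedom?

df = k − 1 = 6 − 1 = 5

degrees of freedom = 5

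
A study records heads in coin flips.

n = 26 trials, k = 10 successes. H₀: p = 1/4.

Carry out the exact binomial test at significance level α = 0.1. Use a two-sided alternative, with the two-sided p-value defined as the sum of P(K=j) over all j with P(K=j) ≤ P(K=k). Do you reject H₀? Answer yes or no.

Exact binomial: n=26, k=10, p₀=1/4=0.2500
P(X=j) = C(n,j)·p₀^j·(1−p₀)^(n−j); p = Σ P(X=j) over j with P(X=j) ≤ P(X=10)
p-value (two-sided) = 0.11669
At α=0.1: p ≥ α → fail to reject H₀

reject H₀: no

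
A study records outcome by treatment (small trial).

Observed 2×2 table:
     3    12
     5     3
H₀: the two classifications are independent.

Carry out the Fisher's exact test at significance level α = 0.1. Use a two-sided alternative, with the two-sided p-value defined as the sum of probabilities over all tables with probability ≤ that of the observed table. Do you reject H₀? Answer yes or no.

reject H₀: yes

Margins: r₁=15, r₂=8, c₁=8, c₂=15, n=23
p_obs = C(15,3)·C(8,5)/C(23,8); sum pmf over tables with pmf ≤ p_obs
p-value (two-sided) = 0.07133
At α=0.1: p < α → reject H₀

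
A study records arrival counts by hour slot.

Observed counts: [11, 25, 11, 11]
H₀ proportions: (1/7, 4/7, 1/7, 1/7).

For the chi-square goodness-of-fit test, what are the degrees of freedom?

degrees of freedom = 3

df = k − 1 = 4 − 1 = 3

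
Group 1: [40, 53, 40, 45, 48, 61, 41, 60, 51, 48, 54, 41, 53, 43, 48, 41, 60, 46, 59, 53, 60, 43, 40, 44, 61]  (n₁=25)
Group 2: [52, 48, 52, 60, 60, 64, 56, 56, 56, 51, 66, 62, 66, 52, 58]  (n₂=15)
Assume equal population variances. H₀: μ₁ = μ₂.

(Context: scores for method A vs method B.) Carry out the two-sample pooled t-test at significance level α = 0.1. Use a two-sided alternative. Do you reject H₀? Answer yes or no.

reject H₀: yes

x̄₁=49.320, s₁=7.598, n₁=25
x̄₂=57.267, s₂=5.663, n₂=15
s_p² = [24·7.598² + 14·5.663²]/38 = 48.2730
SE = √(s_p²·(1/25+1/15)) = 2.2692
t = (49.320−57.267)/2.2692 = -3.5020
df = 38
p-value (two-sided) = 0.00120
At α=0.1: p < α → reject H₀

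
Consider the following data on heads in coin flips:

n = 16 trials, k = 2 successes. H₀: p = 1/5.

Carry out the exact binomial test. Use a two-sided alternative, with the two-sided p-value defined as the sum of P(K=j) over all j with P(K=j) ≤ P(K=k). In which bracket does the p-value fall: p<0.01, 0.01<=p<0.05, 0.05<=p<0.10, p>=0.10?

Exact binomial: n=16, k=2, p₀=1/5=0.2000
P(X=j) = C(n,j)·p₀^j·(1−p₀)^(n−j); p = Σ P(X=j) over j with P(X=j) ≤ P(X=2)
p-value (two-sided) = 0.75371
→ bracket: p>=0.10

p-value bracket: p>=0.10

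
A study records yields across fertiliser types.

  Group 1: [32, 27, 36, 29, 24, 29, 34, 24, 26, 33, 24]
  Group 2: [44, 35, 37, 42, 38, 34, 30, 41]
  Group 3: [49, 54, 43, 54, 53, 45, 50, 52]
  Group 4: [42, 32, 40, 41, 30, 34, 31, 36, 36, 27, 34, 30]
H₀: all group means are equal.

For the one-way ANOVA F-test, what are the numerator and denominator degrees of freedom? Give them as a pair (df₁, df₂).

degrees of freedom = [3, 35]

k = 4 groups, N = 39 total
df = (k−1, N−k) = (4−1, 39−4) = (3, 35)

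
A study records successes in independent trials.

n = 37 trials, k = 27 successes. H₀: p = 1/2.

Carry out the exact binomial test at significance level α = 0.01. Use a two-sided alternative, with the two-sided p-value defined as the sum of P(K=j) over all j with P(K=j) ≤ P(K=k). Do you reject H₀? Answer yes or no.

Exact binomial: n=37, k=27, p₀=1/2=0.5000
P(X=j) = C(n,j)·p₀^j·(1−p₀)^(n−j); p = Σ P(X=j) over j with P(X=j) ≤ P(X=27)
p-value (two-sided) = 0.00763
At α=0.01: p < α → reject H₀

reject H₀: yes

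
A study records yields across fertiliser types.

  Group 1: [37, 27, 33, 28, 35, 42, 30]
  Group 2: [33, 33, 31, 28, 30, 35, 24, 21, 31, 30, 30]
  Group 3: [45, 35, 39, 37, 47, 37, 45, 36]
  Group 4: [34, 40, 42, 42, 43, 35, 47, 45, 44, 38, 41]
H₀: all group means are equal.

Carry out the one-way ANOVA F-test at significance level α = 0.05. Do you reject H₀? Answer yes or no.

reject H₀: yes

Group means [33.14, 29.64, 40.12, 41.00], grand mean 35.946
SSB = Σnᵢ(x̄ᵢ−x̄)² = 913.614; SSW = ΣΣ(x−x̄ᵢ)² = 656.278
MSB = 913.614/3 = 304.5381; MSW = 656.278/33 = 19.8872
F = MSB/MSW = 15.3133
df = (3, 33)
p-value (upper-tail) = 0.00000
At α=0.05: p < α → reject H₀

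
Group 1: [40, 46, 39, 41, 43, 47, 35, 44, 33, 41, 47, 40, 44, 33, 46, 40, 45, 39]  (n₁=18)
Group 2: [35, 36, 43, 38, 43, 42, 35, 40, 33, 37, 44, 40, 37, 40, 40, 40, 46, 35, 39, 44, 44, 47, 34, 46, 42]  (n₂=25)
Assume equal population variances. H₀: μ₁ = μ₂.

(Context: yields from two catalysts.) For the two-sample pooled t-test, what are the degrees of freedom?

degrees of freedom = 41

df = n₁ + n₂ − 2 = 18 + 25 − 2 = 41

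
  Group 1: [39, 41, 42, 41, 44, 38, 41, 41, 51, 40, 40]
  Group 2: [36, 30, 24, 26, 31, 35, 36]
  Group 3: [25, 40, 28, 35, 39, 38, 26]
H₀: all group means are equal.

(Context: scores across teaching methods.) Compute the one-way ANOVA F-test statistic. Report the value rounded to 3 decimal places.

test statistic = 12.333

Group means [41.64, 31.14, 33.00], grand mean 36.280
SSB = Σnᵢ(x̄ᵢ−x̄)² = 575.637; SSW = ΣΣ(x−x̄ᵢ)² = 513.403
MSB = 575.637/2 = 287.8187; MSW = 513.403/22 = 23.3365
F = MSB/MSW = 12.3334
df = (2, 22)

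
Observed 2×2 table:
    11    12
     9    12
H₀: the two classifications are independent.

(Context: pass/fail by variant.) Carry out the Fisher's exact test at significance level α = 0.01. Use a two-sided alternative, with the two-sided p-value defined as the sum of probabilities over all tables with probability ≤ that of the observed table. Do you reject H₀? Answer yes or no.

Margins: r₁=23, r₂=21, c₁=20, c₂=24, n=44
p_obs = C(23,11)·C(21,9)/C(44,20); sum pmf over tables with pmf ≤ p_obs
p-value (two-sided) = 0.77086
At α=0.01: p ≥ α → fail to reject H₀

reject H₀: no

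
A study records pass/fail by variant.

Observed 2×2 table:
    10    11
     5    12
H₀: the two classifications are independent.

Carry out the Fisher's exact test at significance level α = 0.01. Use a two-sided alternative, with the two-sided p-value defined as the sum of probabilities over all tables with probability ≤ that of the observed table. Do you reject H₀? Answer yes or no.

Margins: r₁=21, r₂=17, c₁=15, c₂=23, n=38
p_obs = C(21,10)·C(17,5)/C(38,15); sum pmf over tables with pmf ≤ p_obs
p-value (two-sided) = 0.32637
At α=0.01: p ≥ α → fail to reject H₀

reject H₀: no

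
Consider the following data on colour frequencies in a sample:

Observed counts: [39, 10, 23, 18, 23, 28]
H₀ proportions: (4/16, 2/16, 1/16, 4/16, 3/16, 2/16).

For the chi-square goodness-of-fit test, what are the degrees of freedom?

df = k − 1 = 6 − 1 = 5

degrees of freedom = 5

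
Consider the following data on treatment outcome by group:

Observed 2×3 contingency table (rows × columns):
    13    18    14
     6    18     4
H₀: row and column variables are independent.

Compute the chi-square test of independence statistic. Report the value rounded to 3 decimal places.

Row totals [45, 28], col totals [19, 36, 18], n=73
χ² = (13−11.71)²/11.71 + (18−22.19)²/22.19 + (14−11.10)²/11.10 + (6−7.29)²/7.29 + (18−13.81)²/13.81 + (4−6.90)²/6.90 = 4.4150
df = 2

test statistic = 4.415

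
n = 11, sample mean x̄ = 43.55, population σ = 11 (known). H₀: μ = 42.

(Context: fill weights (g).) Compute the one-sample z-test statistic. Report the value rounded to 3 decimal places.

SE = σ/√n = 11/√11 = 3.3166
z = (x̄−μ₀)/SE = (43.55−42)/3.3166 = 0.4673

test statistic = 0.467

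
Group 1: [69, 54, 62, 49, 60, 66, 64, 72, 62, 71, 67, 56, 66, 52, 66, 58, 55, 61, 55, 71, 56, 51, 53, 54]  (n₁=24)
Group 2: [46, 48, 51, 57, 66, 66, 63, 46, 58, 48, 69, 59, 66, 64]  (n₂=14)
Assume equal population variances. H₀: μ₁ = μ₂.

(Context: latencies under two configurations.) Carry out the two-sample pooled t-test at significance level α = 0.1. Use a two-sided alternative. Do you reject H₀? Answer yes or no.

x̄₁=60.417, s₁=6.971, n₁=24
x̄₂=57.643, s₂=8.372, n₂=14
s_p² = [23·6.971² + 13·8.372²]/36 = 56.3624
SE = √(s_p²·(1/24+1/14)) = 2.5247
t = (60.417−57.643)/2.5247 = 1.0987
df = 36
p-value (two-sided) = 0.27921
At α=0.1: p ≥ α → fail to reject H₀

reject H₀: no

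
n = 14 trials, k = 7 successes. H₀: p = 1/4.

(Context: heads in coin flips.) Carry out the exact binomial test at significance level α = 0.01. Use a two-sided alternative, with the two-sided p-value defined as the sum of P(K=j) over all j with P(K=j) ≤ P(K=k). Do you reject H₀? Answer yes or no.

reject H₀: no

Exact binomial: n=14, k=7, p₀=1/4=0.2500
P(X=j) = C(n,j)·p₀^j·(1−p₀)^(n−j); p = Σ P(X=j) over j with P(X=j) ≤ P(X=7)
p-value (two-sided) = 0.05609
At α=0.01: p ≥ α → fail to reject H₀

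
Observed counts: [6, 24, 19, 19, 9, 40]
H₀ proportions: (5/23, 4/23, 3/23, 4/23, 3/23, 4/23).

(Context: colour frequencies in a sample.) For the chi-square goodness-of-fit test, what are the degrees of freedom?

degrees of freedom = 5

df = k − 1 = 6 − 1 = 5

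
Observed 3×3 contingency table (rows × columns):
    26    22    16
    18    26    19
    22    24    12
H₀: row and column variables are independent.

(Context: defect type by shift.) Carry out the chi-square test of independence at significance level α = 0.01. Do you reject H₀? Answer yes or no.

reject H₀: no

Row totals [64, 63, 58], col totals [66, 72, 47], n=185
χ² = (26−22.83)²/22.83 + (22−24.91)²/24.91 + (16−16.26)²/16.26 + (18−22.48)²/22.48 + (26−24.52)²/24.52 + (19−16.01)²/16.01 + (22−20.69)²/20.69 + (24−22.57)²/22.57 + (12−14.74)²/14.74 = 3.0047
df = 4
p-value (upper-tail) = 0.55703
At α=0.01: p ≥ α → fail to reject H₀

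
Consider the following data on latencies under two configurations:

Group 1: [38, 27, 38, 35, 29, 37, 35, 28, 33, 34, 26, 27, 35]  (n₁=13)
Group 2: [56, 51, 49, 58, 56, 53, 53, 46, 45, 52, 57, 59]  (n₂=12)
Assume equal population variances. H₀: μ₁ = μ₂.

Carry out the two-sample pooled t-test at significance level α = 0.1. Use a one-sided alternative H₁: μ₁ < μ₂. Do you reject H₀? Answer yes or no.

reject H₀: yes

x̄₁=32.462, s₁=4.446, n₁=13
x̄₂=52.917, s₂=4.562, n₂=12
s_p² = [12·4.446² + 11·4.562²]/23 = 20.2673
SE = √(s_p²·(1/13+1/12)) = 1.8022
t = (32.462−52.917)/1.8022 = -11.3500
df = 23
p-value (one-sided, H₁ less) = 0.00000
At α=0.1: p < α → reject H₀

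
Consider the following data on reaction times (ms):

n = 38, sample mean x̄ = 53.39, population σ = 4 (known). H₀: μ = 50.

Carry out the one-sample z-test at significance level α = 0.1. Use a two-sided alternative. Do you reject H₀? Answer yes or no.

reject H₀: yes

SE = σ/√n = 4/√38 = 0.6489
z = (x̄−μ₀)/SE = (53.39−50)/0.6489 = 5.2243
p-value (two-sided) = 0.00000
At α=0.1: p < α → reject H₀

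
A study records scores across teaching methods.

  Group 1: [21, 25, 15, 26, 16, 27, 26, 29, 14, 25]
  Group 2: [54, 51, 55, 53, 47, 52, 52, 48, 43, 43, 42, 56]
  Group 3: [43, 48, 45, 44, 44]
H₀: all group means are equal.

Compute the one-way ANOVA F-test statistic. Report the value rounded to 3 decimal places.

test statistic = 92.529

Group means [22.40, 49.67, 44.80], grand mean 38.667
SSB = Σnᵢ(x̄ᵢ−x̄)² = 4286.133; SSW = ΣΣ(x−x̄ᵢ)² = 555.867
MSB = 4286.133/2 = 2143.0667; MSW = 555.867/24 = 23.1611
F = MSB/MSW = 92.5287
df = (2, 24)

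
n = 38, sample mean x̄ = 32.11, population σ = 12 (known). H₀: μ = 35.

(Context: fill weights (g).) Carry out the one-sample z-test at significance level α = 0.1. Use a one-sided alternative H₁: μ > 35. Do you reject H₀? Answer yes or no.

SE = σ/√n = 12/√38 = 1.9467
z = (x̄−μ₀)/SE = (32.11−35)/1.9467 = -1.4846
p-value (one-sided, H₁ greater) = 0.93117
At α=0.1: p ≥ α → fail to reject H₀

reject H₀: no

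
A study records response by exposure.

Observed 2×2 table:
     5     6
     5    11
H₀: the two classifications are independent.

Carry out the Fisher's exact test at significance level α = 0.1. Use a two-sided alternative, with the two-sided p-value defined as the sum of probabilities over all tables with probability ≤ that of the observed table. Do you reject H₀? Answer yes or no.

Margins: r₁=11, r₂=16, c₁=10, c₂=17, n=27
p_obs = C(11,5)·C(16,5)/C(27,10); sum pmf over tables with pmf ≤ p_obs
p-value (two-sided) = 0.68675
At α=0.1: p ≥ α → fail to reject H₀

reject H₀: no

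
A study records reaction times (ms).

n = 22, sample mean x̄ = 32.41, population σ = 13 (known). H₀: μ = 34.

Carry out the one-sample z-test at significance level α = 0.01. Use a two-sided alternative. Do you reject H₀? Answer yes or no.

SE = σ/√n = 13/√22 = 2.7716
z = (x̄−μ₀)/SE = (32.41−34)/2.7716 = -0.5737
p-value (two-sided) = 0.56619
At α=0.01: p ≥ α → fail to reject H₀

reject H₀: no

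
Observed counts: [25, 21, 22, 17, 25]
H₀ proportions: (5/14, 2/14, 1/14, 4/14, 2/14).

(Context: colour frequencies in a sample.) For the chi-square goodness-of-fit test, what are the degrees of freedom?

degrees of freedom = 4

df = k − 1 = 5 − 1 = 4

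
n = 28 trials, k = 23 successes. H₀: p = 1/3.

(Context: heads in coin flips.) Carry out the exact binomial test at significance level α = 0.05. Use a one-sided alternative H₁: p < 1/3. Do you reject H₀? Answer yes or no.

Exact binomial: n=28, k=23, p₀=1/3=0.3333
P(X≤23) from Σ C(n,i)·p₀^i·(1−p₀)^(n−i)
p-value (one-sided, H₁ less) = 1.00000
At α=0.05: p ≥ α → fail to reject H₀

reject H₀: no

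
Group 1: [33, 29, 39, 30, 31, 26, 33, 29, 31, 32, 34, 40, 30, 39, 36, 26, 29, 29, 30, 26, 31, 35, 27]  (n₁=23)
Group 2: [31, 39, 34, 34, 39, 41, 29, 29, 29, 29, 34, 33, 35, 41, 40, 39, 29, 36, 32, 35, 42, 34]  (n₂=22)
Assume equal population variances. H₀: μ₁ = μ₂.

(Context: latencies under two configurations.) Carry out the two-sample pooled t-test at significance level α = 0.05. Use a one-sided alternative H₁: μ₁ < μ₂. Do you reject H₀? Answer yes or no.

x̄₁=31.522, s₁=4.111, n₁=23
x̄₂=34.727, s₂=4.399, n₂=22
s_p² = [22·4.111² + 21·4.399²]/43 = 18.0954
SE = √(s_p²·(1/23+1/22)) = 1.2686
t = (31.522−34.727)/1.2686 = -2.5269
df = 43
p-value (one-sided, H₁ less) = 0.00763
At α=0.05: p < α → reject H₀

reject H₀: yes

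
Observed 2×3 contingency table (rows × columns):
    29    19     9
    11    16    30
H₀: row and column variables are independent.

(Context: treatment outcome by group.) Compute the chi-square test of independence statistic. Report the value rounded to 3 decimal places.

Row totals [57, 57], col totals [40, 35, 39], n=114
χ² = (29−20.00)²/20.00 + (19−17.50)²/17.50 + (9−19.50)²/19.50 + (11−20.00)²/20.00 + (16−17.50)²/17.50 + (30−19.50)²/19.50 = 19.6648
df = 2

test statistic = 19.665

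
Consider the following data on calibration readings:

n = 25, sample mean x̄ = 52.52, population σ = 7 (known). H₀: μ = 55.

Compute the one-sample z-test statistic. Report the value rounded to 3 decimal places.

test statistic = -1.771

SE = σ/√n = 7/√25 = 1.4000
z = (x̄−μ₀)/SE = (52.52−55)/1.4000 = -1.7714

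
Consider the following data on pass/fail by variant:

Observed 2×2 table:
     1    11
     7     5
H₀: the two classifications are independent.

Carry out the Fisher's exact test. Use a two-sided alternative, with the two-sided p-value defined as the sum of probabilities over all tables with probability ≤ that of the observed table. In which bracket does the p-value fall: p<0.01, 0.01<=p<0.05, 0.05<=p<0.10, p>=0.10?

p-value bracket: 0.01<=p<0.05

Margins: r₁=12, r₂=12, c₁=8, c₂=16, n=24
p_obs = C(12,1)·C(12,7)/C(24,8); sum pmf over tables with pmf ≤ p_obs
p-value (two-sided) = 0.02719
→ bracket: 0.01<=p<0.05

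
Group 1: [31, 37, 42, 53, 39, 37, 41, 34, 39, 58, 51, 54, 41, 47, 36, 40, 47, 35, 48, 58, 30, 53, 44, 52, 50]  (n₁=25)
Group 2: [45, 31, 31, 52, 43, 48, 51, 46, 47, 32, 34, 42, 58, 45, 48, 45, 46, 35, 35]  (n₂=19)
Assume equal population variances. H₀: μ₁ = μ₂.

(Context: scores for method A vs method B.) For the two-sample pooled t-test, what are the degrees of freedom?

degrees of freedom = 42

df = n₁ + n₂ − 2 = 25 + 19 − 2 = 42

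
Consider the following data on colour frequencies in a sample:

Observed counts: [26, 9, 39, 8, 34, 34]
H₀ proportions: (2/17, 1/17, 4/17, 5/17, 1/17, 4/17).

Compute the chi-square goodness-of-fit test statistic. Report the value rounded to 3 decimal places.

n = 150; E_i = n·p_i = [17.65, 8.82, 35.29, 44.12, 8.82, 35.29]
χ² = (26−17.65)²/17.65 + (9−8.82)²/8.82 + (39−35.29)²/35.29 + (8−44.12)²/44.12 + (34−8.82)²/8.82 + (34−35.29)²/35.29 = 105.7990
df = 5

test statistic = 105.799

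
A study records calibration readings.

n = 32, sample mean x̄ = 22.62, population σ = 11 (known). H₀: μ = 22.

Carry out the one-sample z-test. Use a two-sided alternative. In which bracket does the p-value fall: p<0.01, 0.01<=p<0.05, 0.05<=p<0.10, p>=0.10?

p-value bracket: p>=0.10

SE = σ/√n = 11/√32 = 1.9445
z = (x̄−μ₀)/SE = (22.62−22)/1.9445 = 0.3188
p-value (two-sided) = 0.74985
→ bracket: p>=0.10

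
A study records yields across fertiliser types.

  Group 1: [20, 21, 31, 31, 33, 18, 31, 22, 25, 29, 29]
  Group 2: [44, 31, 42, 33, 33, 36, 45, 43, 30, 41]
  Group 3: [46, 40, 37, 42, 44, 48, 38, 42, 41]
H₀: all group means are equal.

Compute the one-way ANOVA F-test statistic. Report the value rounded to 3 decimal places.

Group means [26.36, 37.80, 42.00], grand mean 34.867
SSB = Σnᵢ(x̄ᵢ−x̄)² = 1339.321; SSW = ΣΣ(x−x̄ᵢ)² = 686.145
MSB = 1339.321/2 = 669.6606; MSW = 686.145/27 = 25.4128
F = MSB/MSW = 26.3513
df = (2, 27)

test statistic = 26.351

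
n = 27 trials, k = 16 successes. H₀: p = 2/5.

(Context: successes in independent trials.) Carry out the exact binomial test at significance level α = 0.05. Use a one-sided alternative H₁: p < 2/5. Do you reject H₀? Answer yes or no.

reject H₀: no

Exact binomial: n=27, k=16, p₀=2/5=0.4000
P(X≤16) from Σ C(n,i)·p₀^i·(1−p₀)^(n−i)
p-value (one-sided, H₁ less) = 0.98662
At α=0.05: p ≥ α → fail to reject H₀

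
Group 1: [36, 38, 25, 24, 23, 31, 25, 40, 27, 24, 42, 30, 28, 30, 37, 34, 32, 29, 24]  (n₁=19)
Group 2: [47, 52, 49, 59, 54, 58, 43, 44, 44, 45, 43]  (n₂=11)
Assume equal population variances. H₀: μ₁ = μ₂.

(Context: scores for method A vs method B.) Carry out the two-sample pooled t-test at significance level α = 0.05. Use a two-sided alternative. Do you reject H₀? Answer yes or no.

reject H₀: yes

x̄₁=30.474, s₁=5.920, n₁=19
x̄₂=48.909, s₂=5.974, n₂=11
s_p² = [18·5.920² + 10·5.974²]/28 = 35.2731
SE = √(s_p²·(1/19+1/11)) = 2.2501
t = (30.474−48.909)/2.2501 = -8.1930
df = 28
p-value (two-sided) = 0.00000
At α=0.05: p < α → reject H₀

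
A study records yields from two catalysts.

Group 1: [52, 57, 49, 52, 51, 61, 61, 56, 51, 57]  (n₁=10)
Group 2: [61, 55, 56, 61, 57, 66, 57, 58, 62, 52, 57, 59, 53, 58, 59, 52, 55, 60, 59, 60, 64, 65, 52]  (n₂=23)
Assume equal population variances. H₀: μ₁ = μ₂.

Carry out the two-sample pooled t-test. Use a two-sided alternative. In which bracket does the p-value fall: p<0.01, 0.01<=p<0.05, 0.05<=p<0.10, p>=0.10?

x̄₁=54.700, s₁=4.296, n₁=10
x̄₂=58.174, s₂=3.996, n₂=23
s_p² = [9·4.296² + 22·3.996²]/31 = 16.6905
SE = √(s_p²·(1/10+1/23)) = 1.5475
t = (54.700−58.174)/1.5475 = -2.2449
df = 31
p-value (two-sided) = 0.03205
→ bracket: 0.01<=p<0.05

p-value bracket: 0.01<=p<0.05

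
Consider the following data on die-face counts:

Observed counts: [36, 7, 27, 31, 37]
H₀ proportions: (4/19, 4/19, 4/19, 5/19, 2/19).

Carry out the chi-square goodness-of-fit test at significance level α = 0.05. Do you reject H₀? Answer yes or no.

reject H₀: yes

n = 138; E_i = n·p_i = [29.05, 29.05, 29.05, 36.32, 14.53]
χ² = (36−29.05)²/29.05 + (7−29.05)²/29.05 + (27−29.05)²/29.05 + (31−36.32)²/36.32 + (37−14.53)²/14.53 = 54.0928
df = 4
p-value (upper-tail) = 0.00000
At α=0.05: p < α → reject H₀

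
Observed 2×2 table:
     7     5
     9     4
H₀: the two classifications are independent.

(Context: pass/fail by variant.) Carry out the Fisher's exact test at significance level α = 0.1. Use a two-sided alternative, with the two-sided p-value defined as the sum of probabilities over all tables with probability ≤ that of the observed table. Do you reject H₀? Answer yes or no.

reject H₀: no

Margins: r₁=12, r₂=13, c₁=16, c₂=9, n=25
p_obs = C(12,7)·C(13,9)/C(25,16); sum pmf over tables with pmf ≤ p_obs
p-value (two-sided) = 0.68817
At α=0.1: p ≥ α → fail to reject H₀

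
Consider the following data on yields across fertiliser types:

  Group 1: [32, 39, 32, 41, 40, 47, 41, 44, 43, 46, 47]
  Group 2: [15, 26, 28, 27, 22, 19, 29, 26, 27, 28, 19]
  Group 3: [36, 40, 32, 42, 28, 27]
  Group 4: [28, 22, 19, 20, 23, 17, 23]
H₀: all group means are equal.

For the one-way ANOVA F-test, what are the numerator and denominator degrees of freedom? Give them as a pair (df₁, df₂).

degrees of freedom = [3, 31]

k = 4 groups, N = 35 total
df = (k−1, N−k) = (4−1, 35−4) = (3, 31)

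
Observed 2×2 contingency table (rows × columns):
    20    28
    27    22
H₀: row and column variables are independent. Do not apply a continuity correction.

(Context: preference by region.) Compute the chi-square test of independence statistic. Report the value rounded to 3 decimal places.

test statistic = 1.752

Row totals [48, 49], col totals [47, 50], n=97
χ² = (20−23.26)²/23.26 + (28−24.74)²/24.74 + (27−23.74)²/23.74 + (22−25.26)²/25.26 = 1.7524
df = 1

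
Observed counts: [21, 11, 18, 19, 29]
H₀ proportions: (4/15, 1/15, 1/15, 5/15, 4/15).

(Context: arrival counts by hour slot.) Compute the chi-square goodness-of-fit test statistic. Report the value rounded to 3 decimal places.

n = 98; E_i = n·p_i = [26.13, 6.53, 6.53, 32.67, 26.13]
χ² = (21−26.13)²/26.13 + (11−6.53)²/6.53 + (18−6.53)²/6.53 + (19−32.67)²/32.67 + (29−26.13)²/26.13 = 30.2194
df = 4

test statistic = 30.219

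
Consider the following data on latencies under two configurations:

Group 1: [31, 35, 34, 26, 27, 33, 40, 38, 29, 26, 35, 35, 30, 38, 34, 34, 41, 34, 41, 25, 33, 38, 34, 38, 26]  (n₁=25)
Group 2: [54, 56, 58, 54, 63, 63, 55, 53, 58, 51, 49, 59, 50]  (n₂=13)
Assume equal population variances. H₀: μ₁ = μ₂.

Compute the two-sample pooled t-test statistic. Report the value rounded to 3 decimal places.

test statistic = -13.721

x̄₁=33.400, s₁=4.856, n₁=25
x̄₂=55.615, s₂=4.482, n₂=13
s_p² = [24·4.856² + 12·4.482²]/36 = 22.4188
SE = √(s_p²·(1/25+1/13)) = 1.6190
t = (33.400−55.615)/1.6190 = -13.7214
df = 36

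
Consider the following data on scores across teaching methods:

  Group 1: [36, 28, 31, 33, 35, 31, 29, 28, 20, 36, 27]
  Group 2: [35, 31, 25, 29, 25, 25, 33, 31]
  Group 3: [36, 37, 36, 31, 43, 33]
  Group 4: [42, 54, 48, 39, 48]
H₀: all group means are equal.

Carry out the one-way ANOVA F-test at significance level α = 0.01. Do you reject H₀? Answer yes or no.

Group means [30.36, 29.25, 36.00, 46.20], grand mean 33.833
SSB = Σnᵢ(x̄ᵢ−x̄)² = 1093.321; SSW = ΣΣ(x−x̄ᵢ)² = 552.845
MSB = 1093.321/3 = 364.4404; MSW = 552.845/26 = 21.2633
F = MSB/MSW = 17.1394
df = (3, 26)
p-value (upper-tail) = 0.00000
At α=0.01: p < α → reject H₀

reject H₀: yes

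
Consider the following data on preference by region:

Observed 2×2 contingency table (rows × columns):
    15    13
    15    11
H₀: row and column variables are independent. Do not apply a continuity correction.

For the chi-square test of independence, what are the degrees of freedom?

df = (r−1)(c−1) = (2−1)·(2−1) = 1

degrees of freedom = 1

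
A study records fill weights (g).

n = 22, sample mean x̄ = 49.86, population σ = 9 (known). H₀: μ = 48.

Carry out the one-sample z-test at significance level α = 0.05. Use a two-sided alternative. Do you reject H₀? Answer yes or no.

SE = σ/√n = 9/√22 = 1.9188
z = (x̄−μ₀)/SE = (49.86−48)/1.9188 = 0.9694
p-value (two-sided) = 0.33237
At α=0.05: p ≥ α → fail to reject H₀

reject H₀: no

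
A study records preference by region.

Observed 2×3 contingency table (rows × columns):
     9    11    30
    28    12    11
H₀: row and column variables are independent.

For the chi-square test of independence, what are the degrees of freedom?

df = (r−1)(c−1) = (2−1)·(3−1) = 2

degrees of freedom = 2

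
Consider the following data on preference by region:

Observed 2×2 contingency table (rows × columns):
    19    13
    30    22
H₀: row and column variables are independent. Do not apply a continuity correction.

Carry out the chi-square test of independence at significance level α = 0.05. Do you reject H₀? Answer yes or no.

Row totals [32, 52], col totals [49, 35], n=84
χ² = (19−18.67)²/18.67 + (13−13.33)²/13.33 + (30−30.33)²/30.33 + (22−21.67)²/21.67 = 0.0231
df = 1
p-value (upper-tail) = 0.87926
At α=0.05: p ≥ α → fail to reject H₀

reject H₀: no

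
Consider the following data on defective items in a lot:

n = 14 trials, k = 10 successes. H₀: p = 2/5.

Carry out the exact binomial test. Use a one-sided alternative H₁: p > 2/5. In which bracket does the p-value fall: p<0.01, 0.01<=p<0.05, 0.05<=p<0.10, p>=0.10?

Exact binomial: n=14, k=10, p₀=2/5=0.4000
P(X≥10) from Σ C(n,i)·p₀^i·(1−p₀)^(n−i)
p-value (one-sided, H₁ greater) = 0.01751
→ bracket: 0.01<=p<0.05

p-value bracket: 0.01<=p<0.05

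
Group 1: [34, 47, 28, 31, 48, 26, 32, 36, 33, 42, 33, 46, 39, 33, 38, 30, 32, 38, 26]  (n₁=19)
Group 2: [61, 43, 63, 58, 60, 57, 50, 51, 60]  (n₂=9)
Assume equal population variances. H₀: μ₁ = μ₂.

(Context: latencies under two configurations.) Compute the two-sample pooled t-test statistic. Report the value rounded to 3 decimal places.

test statistic = -7.661

x̄₁=35.368, s₁=6.660, n₁=19
x̄₂=55.889, s₂=6.528, n₂=9
s_p² = [18·6.660² + 8·6.528²]/26 = 43.8196
SE = √(s_p²·(1/19+1/9)) = 2.6786
t = (35.368−55.889)/2.6786 = -7.6608
df = 26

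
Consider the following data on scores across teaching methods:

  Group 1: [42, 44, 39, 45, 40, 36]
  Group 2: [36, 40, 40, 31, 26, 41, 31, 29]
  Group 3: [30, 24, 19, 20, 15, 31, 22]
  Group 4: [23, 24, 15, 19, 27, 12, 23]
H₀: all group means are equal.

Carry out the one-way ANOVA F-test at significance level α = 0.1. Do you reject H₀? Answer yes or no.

Group means [41.00, 34.25, 23.00, 20.43], grand mean 29.429
SSB = Σnᵢ(x̄ᵢ−x̄)² = 1845.643; SSW = ΣΣ(x−x̄ᵢ)² = 663.214
MSB = 1845.643/3 = 615.2143; MSW = 663.214/24 = 27.6339
F = MSB/MSW = 22.2630
df = (3, 24)
p-value (upper-tail) = 0.00000
At α=0.1: p < α → reject H₀

reject H₀: yes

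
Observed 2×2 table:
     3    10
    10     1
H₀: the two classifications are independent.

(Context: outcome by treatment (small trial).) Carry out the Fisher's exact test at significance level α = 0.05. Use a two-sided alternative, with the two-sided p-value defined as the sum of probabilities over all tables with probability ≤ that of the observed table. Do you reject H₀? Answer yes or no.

Margins: r₁=13, r₂=11, c₁=13, c₂=11, n=24
p_obs = C(13,3)·C(11,10)/C(24,13); sum pmf over tables with pmf ≤ p_obs
p-value (two-sided) = 0.00135
At α=0.05: p < α → reject H₀

reject H₀: yes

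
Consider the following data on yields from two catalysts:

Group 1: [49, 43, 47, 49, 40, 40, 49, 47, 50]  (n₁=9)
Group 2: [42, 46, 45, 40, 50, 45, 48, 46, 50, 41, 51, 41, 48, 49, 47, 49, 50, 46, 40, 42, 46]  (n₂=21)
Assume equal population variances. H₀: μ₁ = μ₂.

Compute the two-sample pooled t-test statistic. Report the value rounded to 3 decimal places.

x̄₁=46.000, s₁=3.969, n₁=9
x̄₂=45.810, s₂=3.572, n₂=21
s_p² = [8·3.969² + 20·3.572²]/28 = 13.6156
SE = √(s_p²·(1/9+1/21)) = 1.4701
t = (46.000−45.810)/1.4701 = 0.1296
df = 28

test statistic = 0.130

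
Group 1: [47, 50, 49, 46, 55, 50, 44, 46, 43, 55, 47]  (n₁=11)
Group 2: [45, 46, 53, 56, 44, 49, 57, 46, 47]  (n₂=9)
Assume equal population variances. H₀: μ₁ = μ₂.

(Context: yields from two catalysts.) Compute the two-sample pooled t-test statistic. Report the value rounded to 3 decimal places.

test statistic = -0.434

x̄₁=48.364, s₁=3.957, n₁=11
x̄₂=49.222, s₂=4.893, n₂=9
s_p² = [10·3.957² + 8·4.893²]/18 = 19.3389
SE = √(s_p²·(1/11+1/9)) = 1.9766
t = (48.364−49.222)/1.9766 = -0.4344
df = 18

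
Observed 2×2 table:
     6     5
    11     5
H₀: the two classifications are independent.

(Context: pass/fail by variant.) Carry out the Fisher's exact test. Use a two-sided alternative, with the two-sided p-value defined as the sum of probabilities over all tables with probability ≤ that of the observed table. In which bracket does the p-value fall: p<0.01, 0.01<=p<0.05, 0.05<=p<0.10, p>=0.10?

Margins: r₁=11, r₂=16, c₁=17, c₂=10, n=27
p_obs = C(11,6)·C(16,11)/C(27,17); sum pmf over tables with pmf ≤ p_obs
p-value (two-sided) = 0.68675
→ bracket: p>=0.10

p-value bracket: p>=0.10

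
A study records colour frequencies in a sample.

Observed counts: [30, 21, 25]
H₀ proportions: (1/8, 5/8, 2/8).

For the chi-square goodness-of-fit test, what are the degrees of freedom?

degrees of freedom = 2

df = k − 1 = 3 − 1 = 2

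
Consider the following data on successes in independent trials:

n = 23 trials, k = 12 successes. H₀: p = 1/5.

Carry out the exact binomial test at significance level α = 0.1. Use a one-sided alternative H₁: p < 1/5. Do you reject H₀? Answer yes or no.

Exact binomial: n=23, k=12, p₀=1/5=0.2000
P(X≤12) from Σ C(n,i)·p₀^i·(1−p₀)^(n−i)
p-value (one-sided, H₁ less) = 0.99988
At α=0.1: p ≥ α → fail to reject H₀

reject H₀: no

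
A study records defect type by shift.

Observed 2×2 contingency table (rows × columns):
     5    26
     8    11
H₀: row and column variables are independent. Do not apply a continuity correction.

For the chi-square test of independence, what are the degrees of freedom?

degrees of freedom = 1

df = (r−1)(c−1) = (2−1)·(2−1) = 1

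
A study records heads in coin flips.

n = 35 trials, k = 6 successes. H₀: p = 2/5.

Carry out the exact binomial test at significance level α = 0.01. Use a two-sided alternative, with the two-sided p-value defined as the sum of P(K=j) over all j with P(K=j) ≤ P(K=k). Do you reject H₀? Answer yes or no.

reject H₀: yes

Exact binomial: n=35, k=6, p₀=2/5=0.4000
P(X=j) = C(n,j)·p₀^j·(1−p₀)^(n−j); p = Σ P(X=j) over j with P(X=j) ≤ P(X=6)
p-value (two-sided) = 0.00527
At α=0.01: p < α → reject H₀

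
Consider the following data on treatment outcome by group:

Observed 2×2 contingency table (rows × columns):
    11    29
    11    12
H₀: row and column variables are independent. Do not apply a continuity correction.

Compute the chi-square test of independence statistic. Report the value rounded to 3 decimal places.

Row totals [40, 23], col totals [22, 41], n=63
χ² = (11−13.97)²/13.97 + (29−26.03)²/26.03 + (11−8.03)²/8.03 + (12−14.97)²/14.97 = 2.6548
df = 1

test statistic = 2.655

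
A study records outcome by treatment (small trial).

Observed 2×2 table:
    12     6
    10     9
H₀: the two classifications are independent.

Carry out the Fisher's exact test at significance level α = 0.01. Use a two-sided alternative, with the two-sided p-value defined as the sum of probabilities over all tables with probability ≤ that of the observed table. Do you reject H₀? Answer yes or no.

reject H₀: no

Margins: r₁=18, r₂=19, c₁=22, c₂=15, n=37
p_obs = C(18,12)·C(19,10)/C(37,22); sum pmf over tables with pmf ≤ p_obs
p-value (two-sided) = 0.50768
At α=0.01: p ≥ α → fail to reject H₀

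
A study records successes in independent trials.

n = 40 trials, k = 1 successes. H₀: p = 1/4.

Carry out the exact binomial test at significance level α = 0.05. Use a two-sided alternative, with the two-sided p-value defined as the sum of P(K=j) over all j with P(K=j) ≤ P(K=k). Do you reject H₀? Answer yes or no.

Exact binomial: n=40, k=1, p₀=1/4=0.2500
P(X=j) = C(n,j)·p₀^j·(1−p₀)^(n−j); p = Σ P(X=j) over j with P(X=j) ≤ P(X=1)
p-value (two-sided) = 0.00032
At α=0.05: p < α → reject H₀

reject H₀: yes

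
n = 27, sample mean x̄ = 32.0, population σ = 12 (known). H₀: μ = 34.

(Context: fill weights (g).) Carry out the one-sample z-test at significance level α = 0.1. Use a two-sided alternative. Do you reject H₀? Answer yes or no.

reject H₀: no

SE = σ/√n = 12/√27 = 2.3094
z = (x̄−μ₀)/SE = (32.0−34)/2.3094 = -0.8660
p-value (two-sided) = 0.38648
At α=0.1: p ≥ α → fail to reject H₀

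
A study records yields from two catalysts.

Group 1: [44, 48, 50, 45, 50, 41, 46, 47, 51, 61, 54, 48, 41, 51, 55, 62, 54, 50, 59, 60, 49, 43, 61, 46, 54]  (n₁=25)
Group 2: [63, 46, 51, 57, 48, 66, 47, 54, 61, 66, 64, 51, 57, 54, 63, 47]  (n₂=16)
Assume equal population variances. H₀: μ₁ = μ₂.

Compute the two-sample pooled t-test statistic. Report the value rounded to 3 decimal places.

test statistic = -2.416

x̄₁=50.800, s₁=6.285, n₁=25
x̄₂=55.938, s₂=7.178, n₂=16
s_p² = [24·6.285² + 15·7.178²]/39 = 44.1266
SE = √(s_p²·(1/25+1/16)) = 2.1267
t = (50.800−55.938)/2.1267 = -2.4157
df = 39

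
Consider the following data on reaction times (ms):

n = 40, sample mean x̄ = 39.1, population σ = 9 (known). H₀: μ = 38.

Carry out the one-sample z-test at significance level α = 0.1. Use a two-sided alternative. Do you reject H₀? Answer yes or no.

reject H₀: no

SE = σ/√n = 9/√40 = 1.4230
z = (x̄−μ₀)/SE = (39.1−38)/1.4230 = 0.7730
p-value (two-sided) = 0.43952
At α=0.1: p ≥ α → fail to reject H₀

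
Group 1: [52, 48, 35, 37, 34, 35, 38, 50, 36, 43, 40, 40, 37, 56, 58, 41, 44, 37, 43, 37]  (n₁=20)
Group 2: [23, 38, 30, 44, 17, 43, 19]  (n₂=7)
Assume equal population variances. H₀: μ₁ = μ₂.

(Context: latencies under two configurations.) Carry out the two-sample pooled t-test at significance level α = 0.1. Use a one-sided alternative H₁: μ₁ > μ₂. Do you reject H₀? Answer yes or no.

reject H₀: yes

x̄₁=42.050, s₁=7.185, n₁=20
x̄₂=30.571, s₂=11.297, n₂=7
s_p² = [19·7.185² + 6·11.297²]/25 = 69.8666
SE = √(s_p²·(1/20+1/7)) = 3.6707
t = (42.050−30.571)/3.6707 = 3.1271
df = 25
p-value (one-sided, H₁ greater) = 0.00222
At α=0.1: p < α → reject H₀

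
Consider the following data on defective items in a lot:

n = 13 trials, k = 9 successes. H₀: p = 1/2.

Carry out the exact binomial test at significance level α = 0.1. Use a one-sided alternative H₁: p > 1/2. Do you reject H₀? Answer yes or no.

reject H₀: no

Exact binomial: n=13, k=9, p₀=1/2=0.5000
P(X≥9) from Σ C(n,i)·p₀^i·(1−p₀)^(n−i)
p-value (one-sided, H₁ greater) = 0.13342
At α=0.1: p ≥ α → fail to reject H₀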